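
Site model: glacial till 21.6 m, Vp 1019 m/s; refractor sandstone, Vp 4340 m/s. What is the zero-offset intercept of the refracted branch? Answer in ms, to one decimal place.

41.2 ms

θ_c = arcsin(V₁/V₂) = arcsin(1019/4340) = 13.58°; cos θ_c = 0.9720.
tᵢ = 2h·cos θ_c / V₁ = 2·21.6·0.9720 / 1019 = 0.04121 s.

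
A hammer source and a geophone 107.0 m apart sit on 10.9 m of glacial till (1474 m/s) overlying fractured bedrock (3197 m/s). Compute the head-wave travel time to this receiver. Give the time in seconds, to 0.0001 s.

0.0466 s

θ_c = arcsin(V₁/V₂) = arcsin(1474/3197) = 27.46°, cos θ_c = 0.8874.
Intercept time tᵢ = 2h cos θ_c / V₁ = 2·10.9·0.8874/1474 = 0.01312 s.
t = x/V₂ + tᵢ = 107.0/3197 + 0.01312 = 0.04659 s.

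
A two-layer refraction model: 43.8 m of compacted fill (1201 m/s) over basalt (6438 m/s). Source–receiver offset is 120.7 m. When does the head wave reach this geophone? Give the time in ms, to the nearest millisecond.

t = x/V₂ + 2h·√(V₂²−V₁²)/(V₁V₂).
√(V₂²−V₁²) = √(6438²−1201²) = 6325.0 m/s; delay term = 2·43.8·6325.0/(1201·6438) = 0.07166 s.
t = 120.7/6438 + 0.07166 = 0.09041 s.

90 ms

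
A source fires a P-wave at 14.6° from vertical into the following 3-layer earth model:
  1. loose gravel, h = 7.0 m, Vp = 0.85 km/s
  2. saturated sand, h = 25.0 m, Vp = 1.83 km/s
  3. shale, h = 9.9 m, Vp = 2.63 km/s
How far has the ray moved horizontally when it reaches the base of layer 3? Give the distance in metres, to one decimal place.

Apply Snell's law at each interface; in layer i the horizontal offset is hᵢ·tan θᵢ.
Layer 1: θ = 14.60°; offset = 7.0·tan 14.60° = 1.823 m.
Layer 2: sin θ = 1.83·sin 14.6°/0.85 = 0.5427, θ = 32.87°; offset = 25.0·tan 32.87° = 16.153 m.
Layer 3: sin θ = 2.63·sin 14.6°/0.85 = 0.7799, θ = 51.25°; offset = 9.9·tan 51.25° = 12.337 m.
Σ offsets = 30.313 m.

30.3 m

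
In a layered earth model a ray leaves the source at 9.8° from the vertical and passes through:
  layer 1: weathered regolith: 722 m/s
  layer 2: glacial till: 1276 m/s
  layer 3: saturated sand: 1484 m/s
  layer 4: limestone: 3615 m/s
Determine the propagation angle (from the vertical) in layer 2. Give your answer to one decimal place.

17.5°

Ray parameter p = sin 9.8° / 722 = 2.3575e-04 s/m.
sin θ_2 = p·V_2 = 2.3575e-04 × 1276 = 0.3008.
θ_2 = 17.51° from the vertical.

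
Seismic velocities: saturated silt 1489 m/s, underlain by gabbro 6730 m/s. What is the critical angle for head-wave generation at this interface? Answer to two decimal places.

Critical incidence: sin θ_c = V₁/V₂ = 1489/6730 = 0.2212.
θ_c = arcsin 0.2212 = 12.78°.

12.78°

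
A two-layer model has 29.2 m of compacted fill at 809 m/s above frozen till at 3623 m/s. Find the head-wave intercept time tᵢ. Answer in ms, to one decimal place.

70.4 ms

θ_c = arcsin(V₁/V₂) = arcsin(809/3623) = 12.90°; cos θ_c = 0.9748.
tᵢ = 2h·cos θ_c / V₁ = 2·29.2·0.9748 / 809 = 0.07037 s.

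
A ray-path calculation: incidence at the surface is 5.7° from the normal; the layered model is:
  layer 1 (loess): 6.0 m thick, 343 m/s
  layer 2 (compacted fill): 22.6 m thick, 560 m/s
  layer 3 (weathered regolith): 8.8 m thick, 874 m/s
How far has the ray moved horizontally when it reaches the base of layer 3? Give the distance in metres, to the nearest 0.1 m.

Apply Snell's law at each interface; in layer i the horizontal offset is hᵢ·tan θᵢ.
Layer 1: θ = 5.70°; offset = 6.0·tan 5.70° = 0.599 m.
Layer 2: sin θ = 560·sin 5.7°/343 = 0.1622, θ = 9.33°; offset = 22.6·tan 9.33° = 3.714 m.
Layer 3: sin θ = 874·sin 5.7°/343 = 0.2531, θ = 14.66°; offset = 8.8·tan 14.66° = 2.302 m.
Total horizontal offset = 6.615 m.

6.6 m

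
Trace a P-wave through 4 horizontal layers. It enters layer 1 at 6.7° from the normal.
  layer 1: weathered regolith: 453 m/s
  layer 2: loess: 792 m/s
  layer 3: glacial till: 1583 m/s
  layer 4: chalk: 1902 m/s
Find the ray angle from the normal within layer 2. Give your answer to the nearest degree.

12°

Snell's law across each interface conserves sin θ / V, so sin θ_2 = V_2·sin θ₁/V₁.
sin θ_2 = 792 × sin 6.7° / 453 = 0.2040.
θ_2 = 11.77° from the vertical.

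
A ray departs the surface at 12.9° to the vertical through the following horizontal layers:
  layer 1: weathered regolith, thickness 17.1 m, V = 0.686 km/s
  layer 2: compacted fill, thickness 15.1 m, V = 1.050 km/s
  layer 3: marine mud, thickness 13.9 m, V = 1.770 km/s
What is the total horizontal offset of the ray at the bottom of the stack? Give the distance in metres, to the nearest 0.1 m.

19.2 m

p = sin θ₁/V₁ = sin 12.9°/0.686 = 3.2544e-01 s/km is conserved through the stack.
Layer 1: θ = 12.90°; offset = 17.1·tan 12.90° = 3.916 m.
Layer 2: sin θ = p·1.050 = 0.3417 → θ = 19.98°; offset = 15.1·tan 19.98° = 5.490 m.
Layer 3: sin θ = p·1.770 = 0.5760 → θ = 35.17°; offset = 13.9·tan 35.17° = 9.795 m.
Total horizontal offset = 19.202 m.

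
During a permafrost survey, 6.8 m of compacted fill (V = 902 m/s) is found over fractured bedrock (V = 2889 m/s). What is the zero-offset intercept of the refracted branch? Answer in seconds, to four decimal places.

0.0143 s

tᵢ = 2h·√(V₂²−V₁²)/(V₁V₂).
√(V₂²−V₁²) = √(2889²−902²) = 2744.6 m/s.
tᵢ = 2·6.8·2744.6/(902·2889) = 0.01432 s.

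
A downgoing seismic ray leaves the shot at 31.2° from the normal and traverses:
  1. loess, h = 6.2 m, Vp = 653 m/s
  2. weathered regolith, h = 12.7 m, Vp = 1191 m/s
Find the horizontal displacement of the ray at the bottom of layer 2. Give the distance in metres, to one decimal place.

40.4 m

Apply Snell's law at each interface; in layer i the horizontal offset is hᵢ·tan θᵢ.
Layer 1: θ = 31.20°; offset = 6.2·tan 31.20° = 3.755 m.
Layer 2: sin θ = 1191·sin 31.2°/653 = 0.9448, θ = 70.88°; offset = 12.7·tan 70.88° = 36.630 m.
Total horizontal offset = 40.385 m.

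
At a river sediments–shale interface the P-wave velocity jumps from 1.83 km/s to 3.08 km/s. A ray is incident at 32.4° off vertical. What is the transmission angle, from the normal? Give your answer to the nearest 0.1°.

64.4°

sin θ₁/V₁ = sin θ₂/V₂ ⇒ sin θ₂ = 3.08·sin 32.4°/1.83 = 3.08·0.5358/1.83 = 0.9018.
θ₂ = sin⁻¹(0.9018) = 64.40° (from vertical).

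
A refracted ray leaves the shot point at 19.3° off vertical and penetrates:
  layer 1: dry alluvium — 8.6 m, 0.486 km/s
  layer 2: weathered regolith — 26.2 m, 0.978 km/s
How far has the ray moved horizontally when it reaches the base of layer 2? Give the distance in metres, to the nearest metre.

26 m

Ray parameter p = sin 19.3° / 0.486 km/s = 6.8007e-01 s/km.
Layer 1: θ = 19.30°; offset = 8.6·tan 19.30° = 3.012 m.
Layer 2: sin θ = p·0.978 = 0.6651 → θ = 41.69°; offset = 26.2·tan 41.69° = 23.336 m.
Summing the layer offsets gives 26.347 m.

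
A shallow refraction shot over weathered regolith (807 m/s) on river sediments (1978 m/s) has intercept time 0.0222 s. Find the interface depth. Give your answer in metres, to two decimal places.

9.81 m

h = tᵢ·V₁·V₂ / (2·√(V₂²−V₁²)).
√(V₂²−V₁²) = √(1978² − 807²) = 1805.9 m/s.
h = 0.0222 s × 807 × 1978 / (2 × 1805.9) = 9.81 m.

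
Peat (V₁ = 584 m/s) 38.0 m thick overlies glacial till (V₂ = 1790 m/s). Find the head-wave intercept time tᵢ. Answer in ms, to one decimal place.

tᵢ = 2h·√(V₂²−V₁²)/(V₁V₂).
√(V₂²−V₁²) = √(1790²−584²) = 1692.1 m/s.
tᵢ = 2·38.0·1692.1/(584·1790) = 0.12302 s.

123.0 ms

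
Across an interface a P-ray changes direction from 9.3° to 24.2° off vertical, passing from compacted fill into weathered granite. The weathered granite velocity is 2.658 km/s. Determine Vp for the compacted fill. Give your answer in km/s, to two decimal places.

1.05 km/s

Snell's law: sin 9.3°/V₁ = sin 24.2°/V₂.
V₁ = V₂·sin 9.3°/sin 24.2° = 2.658 × 0.3942 = 1.05 km/s.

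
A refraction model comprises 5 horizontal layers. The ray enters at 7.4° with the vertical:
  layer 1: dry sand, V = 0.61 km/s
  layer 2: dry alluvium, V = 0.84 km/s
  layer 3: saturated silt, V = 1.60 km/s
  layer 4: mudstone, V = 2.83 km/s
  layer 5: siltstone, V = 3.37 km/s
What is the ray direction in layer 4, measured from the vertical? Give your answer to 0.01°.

Ray parameter p = sin 7.4° / 0.61 = 2.1114e-01 s/km.
sin θ_4 = p·V_4 = 2.1114e-01 × 2.83 = 0.5975.
θ_4 = arcsin 0.5975 = 36.69°.

36.69°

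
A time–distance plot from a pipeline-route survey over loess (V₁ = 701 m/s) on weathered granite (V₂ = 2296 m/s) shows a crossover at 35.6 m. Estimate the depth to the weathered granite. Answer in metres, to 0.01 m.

x_cross = 2h·√((V₂+V₁)/(V₂−V₁)) → h = x_cross / (2·√((V₂+V₁)/(V₂−V₁))).
√((V₂+V₁)/(V₂−V₁)) = √((2296+701)/(2296−701)) = 1.3708.
h = 35.6 / (2·1.3708) = 12.99 m.

12.99 m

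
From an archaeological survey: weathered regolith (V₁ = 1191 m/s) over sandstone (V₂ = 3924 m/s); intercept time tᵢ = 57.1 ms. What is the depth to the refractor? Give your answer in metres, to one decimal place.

θ_c = arcsin(1191/3924) = 17.67°; cos θ_c = 0.9528.
tᵢ = 2h cos θ_c/V₁ ⇒ h = tᵢ·V₁/(2 cos θ_c) = 0.0571·1191/(2·0.9528) = 35.69 m.

35.7 m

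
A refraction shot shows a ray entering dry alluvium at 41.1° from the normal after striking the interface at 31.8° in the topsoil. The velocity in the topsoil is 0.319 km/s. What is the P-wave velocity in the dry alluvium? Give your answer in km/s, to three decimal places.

0.398 km/s

sin 31.8° = 0.5270; sin 41.1° = 0.6574.
V₂ = V₁·(sin θ₂/sin θ₁) = 0.319·(0.6574/0.5270) = 0.398 km/s.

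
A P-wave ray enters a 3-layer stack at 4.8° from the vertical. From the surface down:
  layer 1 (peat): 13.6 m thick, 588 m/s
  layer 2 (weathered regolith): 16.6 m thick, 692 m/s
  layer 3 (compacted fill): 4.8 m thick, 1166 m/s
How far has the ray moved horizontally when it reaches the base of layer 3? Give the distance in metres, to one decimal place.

3.6 m

p = sin θ₁/V₁ = sin 4.8°/588 = 1.4231e-04 s/m is conserved through the stack.
Layer 1: θ = 4.80°; offset = 13.6·tan 4.80° = 1.142 m.
Layer 2: sin θ = p·692 = 0.0985 → θ = 5.65°; offset = 16.6·tan 5.65° = 1.643 m.
Layer 3: sin θ = p·1166 = 0.1659 → θ = 9.55°; offset = 4.8·tan 9.55° = 0.808 m.
Total horizontal offset = 3.592 m.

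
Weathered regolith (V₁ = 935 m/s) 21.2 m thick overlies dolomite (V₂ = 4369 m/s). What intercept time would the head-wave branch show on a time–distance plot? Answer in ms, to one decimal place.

θ_c = arcsin(V₁/V₂) = arcsin(935/4369) = 12.36°; cos θ_c = 0.9768.
tᵢ = 2h·cos θ_c / V₁ = 2·21.2·0.9768 / 935 = 0.04430 s.

44.3 ms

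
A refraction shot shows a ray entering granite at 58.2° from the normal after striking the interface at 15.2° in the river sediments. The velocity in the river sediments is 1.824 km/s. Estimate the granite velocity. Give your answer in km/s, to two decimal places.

5.91 km/s

Snell's law: sin 15.2°/V₁ = sin 58.2°/V₂.
V₂ = V₁·sin 58.2°/sin 15.2° = 1.824 × 3.2415 = 5.91 km/s.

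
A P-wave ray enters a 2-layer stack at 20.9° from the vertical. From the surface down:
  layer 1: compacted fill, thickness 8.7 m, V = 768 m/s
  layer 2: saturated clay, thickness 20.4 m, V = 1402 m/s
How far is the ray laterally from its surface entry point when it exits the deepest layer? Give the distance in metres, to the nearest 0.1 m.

Apply Snell's law at each interface; in layer i the horizontal offset is hᵢ·tan θᵢ.
Layer 1: θ = 20.90°; offset = 8.7·tan 20.90° = 3.322 m.
Layer 2: sin θ = 1402·sin 20.9°/768 = 0.6512, θ = 40.63°; offset = 20.4·tan 40.63° = 17.506 m.
Total horizontal offset = 20.829 m.

20.8 m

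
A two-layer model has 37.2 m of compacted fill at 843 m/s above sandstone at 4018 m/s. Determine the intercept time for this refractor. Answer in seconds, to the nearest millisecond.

θ_c = arcsin(V₁/V₂) = arcsin(843/4018) = 12.11°; cos θ_c = 0.9777.
tᵢ = 2h·cos θ_c / V₁ = 2·37.2·0.9777 / 843 = 0.08629 s.

0.086 s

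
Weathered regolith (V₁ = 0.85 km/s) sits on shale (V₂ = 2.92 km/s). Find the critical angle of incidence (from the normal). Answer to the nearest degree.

At critical incidence the refracted ray runs along the interface (θ₂ = 90°), so sin θ_c = V₁/V₂.
θ_c = arcsin(0.85/2.92) = arcsin 0.2911 = 16.92°.

17°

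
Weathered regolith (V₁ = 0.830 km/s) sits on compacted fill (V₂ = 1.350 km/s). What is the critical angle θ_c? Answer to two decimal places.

Critical incidence: sin θ_c = V₁/V₂ = 0.830/1.350 = 0.6148.
θ_c = arcsin 0.6148 = 37.94°.

37.94°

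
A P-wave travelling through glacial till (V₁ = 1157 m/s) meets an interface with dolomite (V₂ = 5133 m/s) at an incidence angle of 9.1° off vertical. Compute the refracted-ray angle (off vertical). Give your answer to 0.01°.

44.56°

Snell's law: sin θ₂ = (V₂/V₁)·sin θ₁ = (5133/1157)·sin 9.1° = 0.7017.
θ₂ = arcsin 0.7017 = 44.56° from the normal.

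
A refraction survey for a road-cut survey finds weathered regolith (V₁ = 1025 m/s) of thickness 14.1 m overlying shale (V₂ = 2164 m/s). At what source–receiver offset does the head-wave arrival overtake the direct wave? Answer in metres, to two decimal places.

47.19 m

θ_c = arcsin(1025/2164) = 28.27°, so cos θ_c = 0.8807 and tᵢ = 2h cos θ_c/V₁ = 0.0242 s.
At crossover x/V₁ = x/V₂ + tᵢ ⇒ x = tᵢ/(1/V₁ − 1/V₂) = 0.02423/(9.7561e-04 − 4.6211e-04) = 47.19 m.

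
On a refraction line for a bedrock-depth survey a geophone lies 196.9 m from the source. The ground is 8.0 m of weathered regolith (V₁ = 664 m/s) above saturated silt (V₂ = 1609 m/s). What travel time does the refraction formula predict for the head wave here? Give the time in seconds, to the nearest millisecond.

0.144 s

t = x/V₂ + 2h·√(V₂²−V₁²)/(V₁V₂).
√(V₂²−V₁²) = √(1609²−664²) = 1465.6 m/s; delay term = 2·8.0·1465.6/(664·1609) = 0.02195 s.
t = 196.9/1609 + 0.02195 = 0.14432 s.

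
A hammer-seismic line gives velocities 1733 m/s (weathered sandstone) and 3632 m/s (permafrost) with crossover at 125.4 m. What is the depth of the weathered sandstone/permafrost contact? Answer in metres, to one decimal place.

37.3 m

x_cross = 2h·√((V₂+V₁)/(V₂−V₁)) → h = x_cross / (2·√((V₂+V₁)/(V₂−V₁))).
√((V₂+V₁)/(V₂−V₁)) = √((3632+1733)/(3632−1733)) = 1.6808.
h = 125.4 / (2·1.6808) = 37.30 m.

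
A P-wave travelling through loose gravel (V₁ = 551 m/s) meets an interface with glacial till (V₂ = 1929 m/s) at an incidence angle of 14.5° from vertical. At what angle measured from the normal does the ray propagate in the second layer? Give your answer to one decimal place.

sin θ₁/V₁ = sin θ₂/V₂ ⇒ sin θ₂ = 1929·sin 14.5°/551 = 1929·0.2504/551 = 0.8766.
θ₂ = sin⁻¹(0.8766) = 61.23° (from vertical).

61.2°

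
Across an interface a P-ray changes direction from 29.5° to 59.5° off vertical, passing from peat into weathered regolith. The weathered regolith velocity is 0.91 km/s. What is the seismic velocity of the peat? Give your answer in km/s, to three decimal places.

sin 29.5° = 0.4924; sin 59.5° = 0.8616.
V₁ = V₂·(sin θ₁/sin θ₂) = 0.91·(0.4924/0.8616) = 0.520 km/s.

0.520 km/s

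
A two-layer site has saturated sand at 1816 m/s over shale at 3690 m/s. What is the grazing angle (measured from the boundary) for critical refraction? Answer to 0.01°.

At critical incidence the refracted ray runs along the interface (θ₂ = 90°), so sin θ_c = V₁/V₂.
θ_c = arcsin(1816/3690) = arcsin 0.4921 = 29.48°.
Measured from the interface: 90° − 29.48° = 60.52°.

60.52°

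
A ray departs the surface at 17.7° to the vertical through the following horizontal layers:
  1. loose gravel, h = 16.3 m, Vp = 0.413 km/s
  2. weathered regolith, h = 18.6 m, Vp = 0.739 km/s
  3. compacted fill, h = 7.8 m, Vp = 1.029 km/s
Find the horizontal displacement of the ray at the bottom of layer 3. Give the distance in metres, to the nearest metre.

Apply Snell's law at each interface; in layer i the horizontal offset is hᵢ·tan θᵢ.
Layer 1: θ = 17.70°; offset = 16.3·tan 17.70° = 5.202 m.
Layer 2: sin θ = 0.739·sin 17.7°/0.413 = 0.5440, θ = 32.96°; offset = 18.6·tan 32.96° = 12.059 m.
Layer 3: sin θ = 1.029·sin 17.7°/0.413 = 0.7575, θ = 49.24°; offset = 7.8·tan 49.24° = 9.051 m.
Total horizontal offset = 26.312 m.

26 m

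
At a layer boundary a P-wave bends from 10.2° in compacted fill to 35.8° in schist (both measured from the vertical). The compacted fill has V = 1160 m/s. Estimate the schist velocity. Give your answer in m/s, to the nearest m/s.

3832 m/s

sin 10.2° = 0.1771; sin 35.8° = 0.5850.
V₂ = V₁·(sin θ₂/sin θ₁) = 1160·(0.5850/0.1771) = 3831.79 m/s.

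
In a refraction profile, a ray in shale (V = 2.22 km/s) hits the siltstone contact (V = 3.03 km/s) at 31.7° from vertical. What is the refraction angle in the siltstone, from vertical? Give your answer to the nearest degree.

Snell's law: sin θ₂ = (V₂/V₁)·sin θ₁ = (3.03/2.22)·sin 31.7° = 0.7172.
θ₂ = sin⁻¹(0.7172) = 45.82° (from vertical).

46°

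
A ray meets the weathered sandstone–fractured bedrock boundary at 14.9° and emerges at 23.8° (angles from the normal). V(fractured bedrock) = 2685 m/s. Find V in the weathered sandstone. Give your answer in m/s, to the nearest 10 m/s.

Snell's law: sin 14.9°/V₁ = sin 23.8°/V₂.
V₁ = V₂·sin 14.9°/sin 23.8° = 2685 × 0.6372 = 1710.84 m/s.

1710 m/s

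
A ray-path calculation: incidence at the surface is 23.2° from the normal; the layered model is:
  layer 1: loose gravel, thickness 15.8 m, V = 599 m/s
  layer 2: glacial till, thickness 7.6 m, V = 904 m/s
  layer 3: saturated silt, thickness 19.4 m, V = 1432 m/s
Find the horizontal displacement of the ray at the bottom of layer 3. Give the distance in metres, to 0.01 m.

Apply Snell's law at each interface; in layer i the horizontal offset is hᵢ·tan θᵢ.
Layer 1: θ = 23.20°; offset = 15.8·tan 23.20° = 6.7719 m.
Layer 2: sin θ = 904·sin 23.2°/599 = 0.5945, θ = 36.48°; offset = 7.6·tan 36.48° = 5.6194 m.
Layer 3: sin θ = 1432·sin 23.2°/599 = 0.9418, θ = 70.35°; offset = 19.4·tan 70.35° = 54.3382 m.
Total horizontal offset = 66.7295 m.

66.73 m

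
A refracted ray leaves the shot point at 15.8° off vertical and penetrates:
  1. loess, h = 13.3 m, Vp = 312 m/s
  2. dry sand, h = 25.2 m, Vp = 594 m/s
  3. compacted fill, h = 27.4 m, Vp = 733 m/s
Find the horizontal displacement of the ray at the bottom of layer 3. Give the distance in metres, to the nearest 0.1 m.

Apply Snell's law at each interface; in layer i the horizontal offset is hᵢ·tan θᵢ.
Layer 1: θ = 15.80°; offset = 13.3·tan 15.80° = 3.764 m.
Layer 2: sin θ = 594·sin 15.8°/312 = 0.5184, θ = 31.22°; offset = 25.2·tan 31.22° = 15.276 m.
Layer 3: sin θ = 733·sin 15.8°/312 = 0.6397, θ = 39.77°; offset = 27.4·tan 39.77° = 22.803 m.
Total horizontal offset = 41.843 m.

41.8 m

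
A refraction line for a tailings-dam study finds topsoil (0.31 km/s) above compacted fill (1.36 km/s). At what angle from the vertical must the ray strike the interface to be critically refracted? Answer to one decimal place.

At critical incidence the refracted ray runs along the interface (θ₂ = 90°), so sin θ_c = V₁/V₂.
θ_c = arcsin(0.31/1.36) = arcsin 0.2279 = 13.18°.

13.2°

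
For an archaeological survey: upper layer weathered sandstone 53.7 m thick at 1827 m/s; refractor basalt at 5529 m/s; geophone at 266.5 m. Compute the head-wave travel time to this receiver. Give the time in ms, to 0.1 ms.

θ_c = arcsin(V₁/V₂) = arcsin(1827/5529) = 19.30°, cos θ_c = 0.9438.
Intercept time tᵢ = 2h cos θ_c / V₁ = 2·53.7·0.9438/1827 = 0.05548 s.
t = x/V₂ + tᵢ = 266.5/5529 + 0.05548 = 0.10368 s.

103.7 ms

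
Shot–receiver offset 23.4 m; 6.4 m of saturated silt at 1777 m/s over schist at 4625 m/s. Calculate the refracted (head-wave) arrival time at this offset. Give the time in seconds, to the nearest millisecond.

0.012 s

t = x/V₂ + 2h·√(V₂²−V₁²)/(V₁V₂).
√(V₂²−V₁²) = √(4625²−1777²) = 4270.0 m/s; delay term = 2·6.4·4270.0/(1777·4625) = 0.00665 s.
t = 23.4/4625 + 0.00665 = 0.01171 s.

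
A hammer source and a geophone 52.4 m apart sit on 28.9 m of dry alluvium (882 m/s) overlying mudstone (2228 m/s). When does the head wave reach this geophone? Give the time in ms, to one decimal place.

83.7 ms

θ_c = arcsin(V₁/V₂) = arcsin(882/2228) = 23.32°, cos θ_c = 0.9183.
Intercept time tᵢ = 2h cos θ_c / V₁ = 2·28.9·0.9183/882 = 0.06018 s.
t = x/V₂ + tᵢ = 52.4/2228 + 0.06018 = 0.08370 s.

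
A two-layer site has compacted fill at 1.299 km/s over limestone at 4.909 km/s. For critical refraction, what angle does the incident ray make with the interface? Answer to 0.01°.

Critical incidence: sin θ_c = V₁/V₂ = 1.299/4.909 = 0.2646.
θ_c = arcsin 0.2646 = 15.34°.
Measured from the interface: 90° − 15.34° = 74.66°.

74.66°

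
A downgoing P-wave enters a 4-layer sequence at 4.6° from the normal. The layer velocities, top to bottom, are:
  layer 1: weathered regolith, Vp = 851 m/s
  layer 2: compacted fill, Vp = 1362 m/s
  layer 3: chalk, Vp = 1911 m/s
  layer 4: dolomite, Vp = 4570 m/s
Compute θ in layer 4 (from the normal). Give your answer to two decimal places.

Snell's law across each interface conserves sin θ / V, so sin θ_4 = V_4·sin θ₁/V₁.
sin θ_4 = 4570 × sin 4.6° / 851 = 0.4307.
θ_4 = arcsin 0.4307 = 25.51°.

25.51°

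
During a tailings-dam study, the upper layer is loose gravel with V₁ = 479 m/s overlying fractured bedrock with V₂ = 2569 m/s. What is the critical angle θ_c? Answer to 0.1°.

At critical incidence the refracted ray runs along the interface (θ₂ = 90°), so sin θ_c = V₁/V₂.
θ_c = arcsin(479/2569) = arcsin 0.1865 = 10.75°.

10.7°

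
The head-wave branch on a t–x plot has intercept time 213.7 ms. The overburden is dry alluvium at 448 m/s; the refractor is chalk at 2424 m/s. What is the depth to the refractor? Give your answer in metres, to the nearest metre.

49 m

h = tᵢ·V₁·V₂ / (2·√(V₂²−V₁²)).
√(V₂²−V₁²) = √(2424² − 448²) = 2382.2 m/s.
h = 0.2137 s × 448 × 2424 / (2 × 2382.2) = 48.71 m.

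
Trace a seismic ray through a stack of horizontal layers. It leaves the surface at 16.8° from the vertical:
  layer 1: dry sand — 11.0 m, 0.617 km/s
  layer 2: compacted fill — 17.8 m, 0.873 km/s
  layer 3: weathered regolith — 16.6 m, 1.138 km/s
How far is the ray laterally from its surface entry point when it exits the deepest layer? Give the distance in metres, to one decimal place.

21.8 m

Ray parameter p = sin 16.8° / 0.617 km/s = 4.6845e-01 s/km.
Layer 1: θ = 16.80°; offset = 11.0·tan 16.80° = 3.321 m.
Layer 2: sin θ = p·0.873 = 0.4090 → θ = 24.14°; offset = 17.8·tan 24.14° = 7.977 m.
Layer 3: sin θ = p·1.138 = 0.5331 → θ = 32.21°; offset = 16.6·tan 32.21° = 10.460 m.
Summing the layer offsets gives 21.758 m.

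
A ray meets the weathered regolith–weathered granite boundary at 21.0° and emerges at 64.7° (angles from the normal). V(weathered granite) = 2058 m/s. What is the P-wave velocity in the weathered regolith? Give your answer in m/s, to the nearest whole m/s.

Snell's law: sin 21.0°/V₁ = sin 64.7°/V₂.
V₁ = V₂·sin 21.0°/sin 64.7° = 2058 × 0.3964 = 815.77 m/s.

816 m/s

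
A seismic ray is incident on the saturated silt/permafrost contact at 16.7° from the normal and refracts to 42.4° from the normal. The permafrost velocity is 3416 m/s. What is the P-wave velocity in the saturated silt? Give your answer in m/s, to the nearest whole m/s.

sin 16.7° = 0.2874; sin 42.4° = 0.6743.
V₁ = V₂·(sin θ₁/sin θ₂) = 3416·(0.2874/0.6743) = 1455.76 m/s.

1456 m/s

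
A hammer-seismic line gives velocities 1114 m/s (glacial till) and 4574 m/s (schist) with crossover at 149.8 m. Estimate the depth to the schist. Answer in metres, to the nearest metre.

58 m

h = (x_cross/2)·√((V₂−V₁)/(V₂+V₁)).
(V₂−V₁)/(V₂+V₁) = (4574−1114)/(4574+1114) = 0.6083; √ = 0.7799.
h = (149.8/2)·0.7799 = 58.42 m.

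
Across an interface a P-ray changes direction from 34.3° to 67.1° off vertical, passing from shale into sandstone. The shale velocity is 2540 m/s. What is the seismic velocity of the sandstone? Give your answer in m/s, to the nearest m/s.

4152 m/s

sin 34.3° = 0.5635; sin 67.1° = 0.9212.
V₂ = V₁·(sin θ₂/sin θ₁) = 2540·(0.9212/0.5635) = 4152.09 m/s.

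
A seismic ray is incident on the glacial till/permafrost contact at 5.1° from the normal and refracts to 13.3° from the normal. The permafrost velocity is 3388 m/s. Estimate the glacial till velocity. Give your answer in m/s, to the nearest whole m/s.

1309 m/s

Snell's law: sin 5.1°/V₁ = sin 13.3°/V₂.
V₁ = V₂·sin 5.1°/sin 13.3° = 3388 × 0.3864 = 1309.17 m/s.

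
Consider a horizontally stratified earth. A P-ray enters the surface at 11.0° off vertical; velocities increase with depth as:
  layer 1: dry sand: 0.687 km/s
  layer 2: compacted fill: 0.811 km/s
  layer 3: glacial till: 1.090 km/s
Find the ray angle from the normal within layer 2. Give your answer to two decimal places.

13.02°

Ray parameter p = sin 11.0° / 0.687 = 2.7774e-01 s/km.
sin θ_2 = p·V_2 = 2.7774e-01 × 0.811 = 0.2252.
θ_2 = arcsin 0.2252 = 13.02°.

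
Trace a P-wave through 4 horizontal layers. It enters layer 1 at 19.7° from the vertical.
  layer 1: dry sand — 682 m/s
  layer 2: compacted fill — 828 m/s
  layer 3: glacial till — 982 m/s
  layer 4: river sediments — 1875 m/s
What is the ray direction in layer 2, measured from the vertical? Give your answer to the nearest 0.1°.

24.2°

Snell's law across each interface conserves sin θ / V, so sin θ_2 = V_2·sin θ₁/V₁.
sin θ_2 = 828 × sin 19.7° / 682 = 0.4093.
θ_2 = 24.16° from the vertical.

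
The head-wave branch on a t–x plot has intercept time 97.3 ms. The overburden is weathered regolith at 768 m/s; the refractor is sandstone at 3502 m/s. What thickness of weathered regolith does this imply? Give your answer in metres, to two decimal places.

38.30 m

h = tᵢ·V₁·V₂ / (2·√(V₂²−V₁²)).
√(V₂²−V₁²) = √(3502² − 768²) = 3416.7 m/s.
h = 0.0973 s × 768 × 3502 / (2 × 3416.7) = 38.30 m.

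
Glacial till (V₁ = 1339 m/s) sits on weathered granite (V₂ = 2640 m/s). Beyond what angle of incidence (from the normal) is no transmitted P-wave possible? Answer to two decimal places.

30.48°

At critical incidence the refracted ray runs along the interface (θ₂ = 90°), so sin θ_c = V₁/V₂.
θ_c = arcsin(1339/2640) = arcsin 0.5072 = 30.48°.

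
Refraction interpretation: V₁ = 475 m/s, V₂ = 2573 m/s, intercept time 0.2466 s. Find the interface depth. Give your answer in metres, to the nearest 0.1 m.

θ_c = arcsin(475/2573) = 10.64°; cos θ_c = 0.9828.
tᵢ = 2h cos θ_c/V₁ ⇒ h = tᵢ·V₁/(2 cos θ_c) = 0.2466·475/(2·0.9828) = 59.59 m.

59.6 m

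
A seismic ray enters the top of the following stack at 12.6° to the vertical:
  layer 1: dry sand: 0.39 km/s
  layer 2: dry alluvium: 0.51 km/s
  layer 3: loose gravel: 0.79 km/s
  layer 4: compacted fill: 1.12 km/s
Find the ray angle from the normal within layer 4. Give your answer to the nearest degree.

39°

Ray parameter p = sin 12.6° / 0.39 = 5.5934e-01 s/km.
sin θ_4 = p·V_4 = 5.5934e-01 × 1.12 = 0.6265.
θ_4 = arcsin 0.6265 = 38.79°.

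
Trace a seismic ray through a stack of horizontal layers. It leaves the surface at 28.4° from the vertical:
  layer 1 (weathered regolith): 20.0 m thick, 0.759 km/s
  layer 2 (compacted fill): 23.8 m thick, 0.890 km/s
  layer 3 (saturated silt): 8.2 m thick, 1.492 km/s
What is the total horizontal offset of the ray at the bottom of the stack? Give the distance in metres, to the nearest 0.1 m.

Apply Snell's law at each interface; in layer i the horizontal offset is hᵢ·tan θᵢ.
Layer 1: θ = 28.40°; offset = 20.0·tan 28.40° = 10.814 m.
Layer 2: sin θ = 0.890·sin 28.4°/0.759 = 0.5577, θ = 33.90°; offset = 23.8·tan 33.90° = 15.992 m.
Layer 3: sin θ = 1.492·sin 28.4°/0.759 = 0.9350, θ = 69.22°; offset = 8.2·tan 69.22° = 21.610 m.
Summing the layer offsets gives 48.416 m.

48.4 m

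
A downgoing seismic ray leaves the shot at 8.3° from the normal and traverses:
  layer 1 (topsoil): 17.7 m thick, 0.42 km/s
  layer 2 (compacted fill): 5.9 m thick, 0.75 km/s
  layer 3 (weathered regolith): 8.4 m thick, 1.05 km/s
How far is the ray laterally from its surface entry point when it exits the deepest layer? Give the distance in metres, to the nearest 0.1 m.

p = sin θ₁/V₁ = sin 8.3°/0.42 = 3.4371e-01 s/km is conserved through the stack.
Layer 1: θ = 8.30°; offset = 17.7·tan 8.30° = 2.582 m.
Layer 2: sin θ = p·0.75 = 0.2578 → θ = 14.94°; offset = 5.9·tan 14.94° = 1.574 m.
Layer 3: sin θ = p·1.05 = 0.3609 → θ = 21.15°; offset = 8.4·tan 21.15° = 3.251 m.
Total horizontal offset = 7.407 m.

7.4 m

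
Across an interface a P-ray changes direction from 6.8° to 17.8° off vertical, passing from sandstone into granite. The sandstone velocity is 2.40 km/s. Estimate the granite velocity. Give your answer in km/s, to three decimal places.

6.196 km/s

sin 6.8° = 0.1184; sin 17.8° = 0.3057.
V₂ = V₁·(sin θ₂/sin θ₁) = 2.40·(0.3057/0.1184) = 6.196 km/s.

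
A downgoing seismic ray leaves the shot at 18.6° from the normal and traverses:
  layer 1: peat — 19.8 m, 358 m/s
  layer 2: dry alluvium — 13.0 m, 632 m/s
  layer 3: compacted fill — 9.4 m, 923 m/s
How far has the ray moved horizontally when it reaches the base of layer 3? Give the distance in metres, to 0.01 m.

Apply Snell's law at each interface; in layer i the horizontal offset is hᵢ·tan θᵢ.
Layer 1: θ = 18.60°; offset = 19.8·tan 18.60° = 6.6634 m.
Layer 2: sin θ = 632·sin 18.6°/358 = 0.5631, θ = 34.27°; offset = 13.0·tan 34.27° = 8.8577 m.
Layer 3: sin θ = 923·sin 18.6°/358 = 0.8223, θ = 55.32°; offset = 9.4·tan 55.32° = 13.5856 m.
Σ offsets = 29.1067 m.

29.11 m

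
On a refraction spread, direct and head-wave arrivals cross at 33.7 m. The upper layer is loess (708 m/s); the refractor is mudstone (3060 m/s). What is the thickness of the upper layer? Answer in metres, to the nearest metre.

h = (x_cross/2)·√((V₂−V₁)/(V₂+V₁)).
(V₂−V₁)/(V₂+V₁) = (3060−708)/(3060+708) = 0.6242; √ = 0.7901.
h = (33.7/2)·0.7901 = 13.31 m.

13 m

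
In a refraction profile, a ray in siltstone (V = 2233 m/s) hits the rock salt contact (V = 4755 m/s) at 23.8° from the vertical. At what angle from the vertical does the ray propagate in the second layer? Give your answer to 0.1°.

59.2°

sin θ₁/V₁ = sin θ₂/V₂ ⇒ sin θ₂ = 4755·sin 23.8°/2233 = 4755·0.4035/2233 = 0.8593.
θ₂ = arcsin 0.8593 = 59.24° from the normal.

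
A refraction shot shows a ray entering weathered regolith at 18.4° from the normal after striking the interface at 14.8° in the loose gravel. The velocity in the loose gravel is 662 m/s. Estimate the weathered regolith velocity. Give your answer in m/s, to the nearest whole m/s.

818 m/s

sin 14.8° = 0.2554; sin 18.4° = 0.3156.
V₂ = V₁·(sin θ₂/sin θ₁) = 662·(0.3156/0.2554) = 818.02 m/s.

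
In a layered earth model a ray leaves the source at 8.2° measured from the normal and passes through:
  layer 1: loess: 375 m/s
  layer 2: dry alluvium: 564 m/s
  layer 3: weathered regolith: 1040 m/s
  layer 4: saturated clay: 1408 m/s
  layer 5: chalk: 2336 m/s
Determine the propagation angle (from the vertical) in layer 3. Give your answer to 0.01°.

Snell's law across each interface conserves sin θ / V, so sin θ_3 = V_3·sin θ₁/V₁.
sin θ_3 = 1040 × sin 8.2° / 375 = 0.3956.
θ_3 = 23.30° from the vertical.

23.30°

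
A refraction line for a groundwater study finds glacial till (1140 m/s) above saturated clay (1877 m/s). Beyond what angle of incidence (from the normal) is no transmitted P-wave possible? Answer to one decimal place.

37.4°

At critical incidence the refracted ray runs along the interface (θ₂ = 90°), so sin θ_c = V₁/V₂.
θ_c = arcsin(1140/1877) = arcsin 0.6074 = 37.40°.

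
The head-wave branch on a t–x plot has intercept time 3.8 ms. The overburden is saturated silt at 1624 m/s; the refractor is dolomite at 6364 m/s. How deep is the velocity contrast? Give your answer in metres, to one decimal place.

3.2 m

h = tᵢ·V₁·V₂ / (2·√(V₂²−V₁²)).
√(V₂²−V₁²) = √(6364² − 1624²) = 6153.3 m/s.
h = 0.0038 s × 1624 × 6364 / (2 × 6153.3) = 3.19 m.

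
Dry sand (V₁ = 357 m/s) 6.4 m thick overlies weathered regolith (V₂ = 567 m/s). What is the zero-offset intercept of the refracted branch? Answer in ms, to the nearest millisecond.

θ_c = arcsin(V₁/V₂) = arcsin(357/567) = 39.02°; cos θ_c = 0.7769.
tᵢ = 2h·cos θ_c / V₁ = 2·6.4·0.7769 / 357 = 0.02786 s.

28 ms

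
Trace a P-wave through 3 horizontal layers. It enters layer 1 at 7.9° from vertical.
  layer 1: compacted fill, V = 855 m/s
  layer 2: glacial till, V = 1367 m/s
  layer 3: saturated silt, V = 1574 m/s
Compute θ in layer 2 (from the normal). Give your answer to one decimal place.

12.7°

Snell's law across each interface conserves sin θ / V, so sin θ_2 = V_2·sin θ₁/V₁.
sin θ_2 = 1367 × sin 7.9° / 855 = 0.2198.
θ_2 = arcsin 0.2198 = 12.69°.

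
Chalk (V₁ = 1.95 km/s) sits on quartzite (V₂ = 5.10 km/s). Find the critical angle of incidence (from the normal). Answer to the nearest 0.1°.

22.5°

At critical incidence the refracted ray runs along the interface (θ₂ = 90°), so sin θ_c = V₁/V₂.
θ_c = arcsin(1.95/5.10) = arcsin 0.3824 = 22.48°.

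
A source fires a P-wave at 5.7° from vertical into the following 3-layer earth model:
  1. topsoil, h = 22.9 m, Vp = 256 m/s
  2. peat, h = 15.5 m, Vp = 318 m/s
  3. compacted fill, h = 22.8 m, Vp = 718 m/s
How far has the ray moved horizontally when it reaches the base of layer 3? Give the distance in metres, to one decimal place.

10.8 m

p = sin θ₁/V₁ = sin 5.7°/256 = 3.8797e-04 s/m is conserved through the stack.
Layer 1: θ = 5.70°; offset = 22.9·tan 5.70° = 2.286 m.
Layer 2: sin θ = p·318 = 0.1234 → θ = 7.09°; offset = 15.5·tan 7.09° = 1.927 m.
Layer 3: sin θ = p·718 = 0.2786 → θ = 16.17°; offset = 22.8·tan 16.17° = 6.613 m.
Σ offsets = 10.826 m.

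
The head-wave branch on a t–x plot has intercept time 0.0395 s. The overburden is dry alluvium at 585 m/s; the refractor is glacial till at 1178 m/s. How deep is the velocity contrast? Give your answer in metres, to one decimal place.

13.3 m

θ_c = arcsin(585/1178) = 29.78°; cos θ_c = 0.8680.
tᵢ = 2h cos θ_c/V₁ ⇒ h = tᵢ·V₁/(2 cos θ_c) = 0.0395·585/(2·0.8680) = 13.31 m.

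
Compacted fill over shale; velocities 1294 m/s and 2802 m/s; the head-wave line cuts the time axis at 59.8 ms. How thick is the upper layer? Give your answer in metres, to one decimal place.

43.6 m

h = tᵢ·V₁·V₂ / (2·√(V₂²−V₁²)).
√(V₂²−V₁²) = √(2802² − 1294²) = 2485.3 m/s.
h = 0.0598 s × 1294 × 2802 / (2 × 2485.3) = 43.62 m.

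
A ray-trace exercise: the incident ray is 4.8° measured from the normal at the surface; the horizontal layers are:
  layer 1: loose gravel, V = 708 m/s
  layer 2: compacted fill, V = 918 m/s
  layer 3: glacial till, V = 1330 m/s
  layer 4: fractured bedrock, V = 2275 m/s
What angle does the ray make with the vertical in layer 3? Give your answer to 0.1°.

9.0°

Snell's law across each interface conserves sin θ / V, so sin θ_3 = V_3·sin θ₁/V₁.
sin θ_3 = 1330 × sin 4.8° / 708 = 0.1572.
θ_3 = arcsin 0.1572 = 9.04°.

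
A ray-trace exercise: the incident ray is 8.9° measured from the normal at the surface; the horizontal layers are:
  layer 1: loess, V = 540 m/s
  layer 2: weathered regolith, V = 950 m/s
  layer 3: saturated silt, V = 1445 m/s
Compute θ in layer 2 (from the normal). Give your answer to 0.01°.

Ray parameter p = sin 8.9° / 540 = 2.8650e-04 s/m.
sin θ_2 = p·V_2 = 2.8650e-04 × 950 = 0.2722.
θ_2 = arcsin 0.2722 = 15.79°.

15.79°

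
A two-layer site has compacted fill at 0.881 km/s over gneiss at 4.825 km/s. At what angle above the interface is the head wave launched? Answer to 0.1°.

79.5°

At critical incidence the refracted ray runs along the interface (θ₂ = 90°), so sin θ_c = V₁/V₂.
θ_c = arcsin(0.881/4.825) = arcsin 0.1826 = 10.52°.
Measured from the interface: 90° − 10.52° = 79.48°.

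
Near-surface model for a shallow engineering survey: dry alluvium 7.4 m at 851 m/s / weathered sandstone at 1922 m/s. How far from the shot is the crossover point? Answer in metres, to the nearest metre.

24 m

x_cross = 2h·√((V₂+V₁)/(V₂−V₁)).
(V₂+V₁)/(V₂−V₁) = (1922+851)/(1922−851) = 2.5892; √ = 1.6091.
x_cross = 2·7.4·1.6091 = 23.81 m.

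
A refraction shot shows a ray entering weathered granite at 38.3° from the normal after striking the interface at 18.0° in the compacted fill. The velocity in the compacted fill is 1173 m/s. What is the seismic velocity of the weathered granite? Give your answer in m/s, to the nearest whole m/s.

2353 m/s

Snell's law: sin 18.0°/V₁ = sin 38.3°/V₂.
V₂ = V₁·sin 38.3°/sin 18.0° = 1173 × 2.0056 = 2352.62 m/s.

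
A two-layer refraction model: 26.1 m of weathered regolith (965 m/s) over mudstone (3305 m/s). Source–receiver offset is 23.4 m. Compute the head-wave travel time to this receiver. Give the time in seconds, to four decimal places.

t = x/V₂ + 2h·√(V₂²−V₁²)/(V₁V₂).
√(V₂²−V₁²) = √(3305²−965²) = 3161.0 m/s; delay term = 2·26.1·3161.0/(965·3305) = 0.05174 s.
t = 23.4/3305 + 0.05174 = 0.05882 s.

0.0588 s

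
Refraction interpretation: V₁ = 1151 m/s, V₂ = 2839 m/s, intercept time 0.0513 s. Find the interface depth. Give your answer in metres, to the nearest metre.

32 m

h = tᵢ·V₁·V₂ / (2·√(V₂²−V₁²)).
√(V₂²−V₁²) = √(2839² − 1151²) = 2595.2 m/s.
h = 0.0513 s × 1151 × 2839 / (2 × 2595.2) = 32.30 m.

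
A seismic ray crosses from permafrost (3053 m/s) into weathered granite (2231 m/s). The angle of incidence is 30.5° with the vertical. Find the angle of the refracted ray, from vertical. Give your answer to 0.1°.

Snell's law: sin θ₂ = (V₂/V₁)·sin θ₁ = (2231/3053)·sin 30.5° = 0.3709.
θ₂ = sin⁻¹(0.3709) = 21.77° (from vertical).

21.8°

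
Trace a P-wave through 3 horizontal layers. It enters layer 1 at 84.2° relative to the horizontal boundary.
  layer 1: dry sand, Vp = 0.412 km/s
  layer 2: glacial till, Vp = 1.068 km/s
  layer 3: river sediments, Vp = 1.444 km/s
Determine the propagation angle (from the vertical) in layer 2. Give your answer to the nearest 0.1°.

15.2°

From the normal: θ₁ = 90° − 84.2° = 5.8°.
Snell's law across each interface conserves sin θ / V, so sin θ_2 = V_2·sin θ₁/V₁.
sin θ_2 = 1.068 × sin 5.8° / 0.412 = 0.2620.
θ_2 = 15.19° from the vertical.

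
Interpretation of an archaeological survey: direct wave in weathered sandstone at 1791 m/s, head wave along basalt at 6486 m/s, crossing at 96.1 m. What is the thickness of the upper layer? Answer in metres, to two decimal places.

h = (x_cross/2)·√((V₂−V₁)/(V₂+V₁)).
(V₂−V₁)/(V₂+V₁) = (6486−1791)/(6486+1791) = 0.5672; √ = 0.7531.
h = (96.1/2)·0.7531 = 36.19 m.

36.19 m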